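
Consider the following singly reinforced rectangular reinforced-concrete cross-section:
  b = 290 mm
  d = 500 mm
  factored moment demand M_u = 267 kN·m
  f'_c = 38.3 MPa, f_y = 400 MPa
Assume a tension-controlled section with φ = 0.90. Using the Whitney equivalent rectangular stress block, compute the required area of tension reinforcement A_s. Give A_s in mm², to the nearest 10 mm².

M_n = M_u/φ = 267/0.90 = 296.667 kN·m.
With M_n = 0.85 f'_c a b (d − a/2), solve the quadratic for a:
a = d − √(d² − 2M_n/(0.85 f'_c b)) = 500 − √(500² − 2 × 296.667×10⁶/(0.85 × 38.3 × 290)) = 67.39 mm.
A_s = 0.85 f'_c a b / f_y = 0.85 × 38.3 × 67.39 × 290 / 400 = 1590.6 mm².

A_s ≈ 1590 mm²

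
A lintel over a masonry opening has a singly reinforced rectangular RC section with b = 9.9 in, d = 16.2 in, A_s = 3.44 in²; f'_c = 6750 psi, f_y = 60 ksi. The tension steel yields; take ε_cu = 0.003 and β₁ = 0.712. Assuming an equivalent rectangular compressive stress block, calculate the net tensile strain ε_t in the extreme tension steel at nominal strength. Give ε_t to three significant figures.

a = A_s f_y/(0.85 f'_c b) = 3.634 in.
β₁ = 0.712, so c = a/β₁ = 3.634/0.712 = 5.104 in.
From the linear strain diagram with ε_cu = 0.003: ε_t = 0.003 (d − c)/c = 0.003 × (16.2 − 5.104)/5.104 = 0.00652.
Since ε_t ≥ 0.005, the section is tension-controlled.

ε_t ≈ 0.00652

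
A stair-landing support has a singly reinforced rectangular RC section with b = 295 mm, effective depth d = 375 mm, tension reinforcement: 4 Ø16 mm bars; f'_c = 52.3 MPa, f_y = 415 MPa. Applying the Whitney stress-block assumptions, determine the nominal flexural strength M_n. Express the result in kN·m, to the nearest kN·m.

A_s = 4 × 201 = 804 mm².
T = A_s f_y = 804 × 415 = 333660 N = 333.66 kN.
From C = T: a = T/(0.85 f'_c b) = 333660/(0.85 × 52.3 × 295) = 25.44 mm.
M_n = T(d − a/2) = 333.66 kN × (375 − 12.72) mm = 120.88 kN·m.

M_n ≈ 121 kN·m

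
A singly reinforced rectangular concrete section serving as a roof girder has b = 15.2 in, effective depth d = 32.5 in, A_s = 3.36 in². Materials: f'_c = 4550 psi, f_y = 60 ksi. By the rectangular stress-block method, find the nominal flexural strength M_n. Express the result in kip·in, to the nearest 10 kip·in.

T = A_s f_y = 3.36 × 60 = 201.6 kips.
a = T/(0.85 f'_c b) = 201.6/(0.85 × 4.55 × 15.2) = 3.429 in.
M_n = T(d − a/2) = 201.6 × (32.5 − 1.7145) = 6206.4 kip·in.

M_n ≈ 6210 kip·in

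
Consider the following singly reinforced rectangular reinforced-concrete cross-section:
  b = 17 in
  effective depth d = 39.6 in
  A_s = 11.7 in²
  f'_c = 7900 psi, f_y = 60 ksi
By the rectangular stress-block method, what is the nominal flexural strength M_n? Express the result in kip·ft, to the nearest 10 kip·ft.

T = A_s f_y = 11.7 × 60 = 702 kips.
a = T/(0.85 f'_c b) = 702/(0.85 × 7.9 × 17) = 6.150 in.
M_n = T(d − a/2) = 702 × (39.6 − 3.075) = 25640.6 kip·in = 25640.6/12 = 2136.72 kip·ft.

M_n ≈ 2140 kip·ft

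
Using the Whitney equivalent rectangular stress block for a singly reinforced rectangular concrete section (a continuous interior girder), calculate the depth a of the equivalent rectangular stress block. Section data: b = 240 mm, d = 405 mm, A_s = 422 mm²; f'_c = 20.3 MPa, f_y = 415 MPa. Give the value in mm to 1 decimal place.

T = A_s f_y = 422 × 415 = 175130 N = 175.13 kN.
Setting C = 0.85 f'_c a b equal to T: a = 175130/(0.85 × 20.3 × 240) = 42.3 mm.

a ≈ 42.3 mm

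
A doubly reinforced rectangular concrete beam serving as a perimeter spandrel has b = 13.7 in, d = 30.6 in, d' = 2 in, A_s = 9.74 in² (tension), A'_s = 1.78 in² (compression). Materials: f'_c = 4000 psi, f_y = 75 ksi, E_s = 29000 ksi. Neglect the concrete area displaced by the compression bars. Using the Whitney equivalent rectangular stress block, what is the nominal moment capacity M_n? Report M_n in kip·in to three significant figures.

M_n ≈ 18300 kip·in

Assume both steels yield.
a = (A_s − A'_s) f_y/(0.85 f'_c b) = (9.74 − 1.78) × 75/(0.85 × 4 × 13.7) = 12.817 in.
c = a/β₁ = 12.817/0.85 = 15.079 in; ε'_s = 0.003(c − d')/c = 0.0026 ≥ ε_y = 0.0026, so the compression steel yields.
M_n = (A_s − A'_s) f_y (d − a/2) + A'_s f_y (d − d') = 597 × (30.6 − 6.4085) + 133.5 × (30.6 − 2) = 14442.3 + 3818.1 = 18260.4 kip·in.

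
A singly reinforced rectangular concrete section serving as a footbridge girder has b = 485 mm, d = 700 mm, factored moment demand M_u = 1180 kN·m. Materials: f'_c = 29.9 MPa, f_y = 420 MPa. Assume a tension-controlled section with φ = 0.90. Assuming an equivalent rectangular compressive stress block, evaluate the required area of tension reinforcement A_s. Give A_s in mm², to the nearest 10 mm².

M_n = M_u/φ = 1180/0.90 = 1311.11 kN·m.
With M_n = 0.85 f'_c a b (d − a/2), solve the quadratic for a:
a = d − √(d² − 2M_n/(0.85 f'_c b)) = 700 − √(700² − 2 × 1311.11×10⁶/(0.85 × 29.9 × 485)) = 173.44 mm.
A_s = 0.85 f'_c a b / f_y = 0.85 × 29.9 × 173.44 × 485 / 420 = 5090.2 mm².

A_s ≈ 5090 mm²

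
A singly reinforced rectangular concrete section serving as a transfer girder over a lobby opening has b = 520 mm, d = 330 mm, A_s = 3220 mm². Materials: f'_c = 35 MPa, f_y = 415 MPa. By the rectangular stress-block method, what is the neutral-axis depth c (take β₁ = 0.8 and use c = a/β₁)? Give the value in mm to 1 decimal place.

T = A_s f_y = 3220 × 415 = 1336300 N = 1336.3 kN.
Setting C = 0.85 f'_c a b equal to T: a = 1336300/(0.85 × 35 × 520) = 86.380 mm.
With β₁ = 0.8, c = a/β₁ = 86.380/0.8 = 108.0 mm.

c ≈ 108.0 mm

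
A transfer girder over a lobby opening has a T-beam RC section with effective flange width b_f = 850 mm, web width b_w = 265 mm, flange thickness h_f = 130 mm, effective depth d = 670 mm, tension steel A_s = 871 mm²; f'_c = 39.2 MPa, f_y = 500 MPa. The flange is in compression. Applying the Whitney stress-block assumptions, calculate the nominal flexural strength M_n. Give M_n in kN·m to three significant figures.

M_n ≈ 288 kN·m

Tension: T = A_s f_y = 871 × 500 = 435500 N.
Try a within the flange: a = T/(0.85 f'_c b_f) = 435500/(0.85 × 39.2 × 850) = 15.38 mm.
Since a = 15.38 ≤ h_f = 130 mm, the stress block lies entirely in the flange; analyse as a rectangular beam of width b_f.
M_n = T(d − a/2) = 435500 × (670 − 7.69) = 288.44 × 10⁶ N·mm.
M_n = 288.44 kN·m.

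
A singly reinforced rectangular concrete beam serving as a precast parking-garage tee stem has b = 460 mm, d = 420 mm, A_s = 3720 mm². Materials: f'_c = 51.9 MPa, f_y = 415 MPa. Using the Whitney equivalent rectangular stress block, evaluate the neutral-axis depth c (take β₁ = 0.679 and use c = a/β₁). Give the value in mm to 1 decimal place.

c ≈ 112.0 mm

T = A_s f_y = 3720 × 415 = 1543800 N = 1543.8 kN.
Setting C = 0.85 f'_c a b equal to T: a = 1543800/(0.85 × 51.9 × 460) = 76.076 mm.
With β₁ = 0.679, c = a/β₁ = 76.076/0.679 = 112.0 mm.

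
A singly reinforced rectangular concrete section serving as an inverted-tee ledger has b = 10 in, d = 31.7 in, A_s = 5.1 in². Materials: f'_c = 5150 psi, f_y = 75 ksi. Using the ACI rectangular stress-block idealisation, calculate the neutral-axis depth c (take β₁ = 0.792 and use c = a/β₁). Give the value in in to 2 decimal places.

c ≈ 11.03 in

T = A_s f_y = 5.1 × 75 = 382.5 kips.
a = T/(0.85 f'_c b) = 382.5/(0.85 × 5.15 × 10) = 8.7379 in.
With β₁ = 0.792, c = a/β₁ = 8.7379/0.792 = 11.03 in.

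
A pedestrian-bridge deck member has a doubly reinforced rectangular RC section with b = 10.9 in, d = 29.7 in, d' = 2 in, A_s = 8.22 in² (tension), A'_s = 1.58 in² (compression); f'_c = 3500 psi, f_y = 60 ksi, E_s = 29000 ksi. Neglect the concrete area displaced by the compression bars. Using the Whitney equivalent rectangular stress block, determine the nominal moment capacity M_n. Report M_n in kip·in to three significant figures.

Assume both steels yield.
a = (A_s − A'_s) f_y/(0.85 f'_c b) = (8.22 − 1.58) × 60/(0.85 × 3.5 × 10.9) = 12.286 in.
c = a/β₁ = 12.286/0.85 = 14.454 in; ε'_s = 0.003(c − d')/c = 0.0026 ≥ ε_y = 0.0021, so the compression steel yields.
M_n = (A_s − A'_s) f_y (d − a/2) + A'_s f_y (d − d') = 398.4 × (29.7 − 6.143) + 94.8 × (29.7 − 2) = 9385.1 + 2626.0 = 12011.1 kip·in.

M_n ≈ 12000 kip·in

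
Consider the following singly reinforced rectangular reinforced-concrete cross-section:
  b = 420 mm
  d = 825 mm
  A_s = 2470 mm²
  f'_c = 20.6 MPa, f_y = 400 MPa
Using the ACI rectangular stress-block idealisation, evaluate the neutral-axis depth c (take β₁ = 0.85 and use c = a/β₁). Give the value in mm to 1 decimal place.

T = A_s f_y = 2470 × 400 = 988000 N = 988 kN.
Setting C = 0.85 f'_c a b equal to T: a = 988000/(0.85 × 20.6 × 420) = 134.345 mm.
With β₁ = 0.85, c = a/β₁ = 134.345/0.85 = 158.1 mm.

c ≈ 158.1 mm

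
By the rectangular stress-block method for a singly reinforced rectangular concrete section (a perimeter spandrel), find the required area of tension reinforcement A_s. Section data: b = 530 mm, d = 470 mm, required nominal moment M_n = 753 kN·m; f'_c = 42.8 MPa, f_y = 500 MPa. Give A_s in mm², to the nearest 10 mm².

With M_n = 0.85 f'_c a b (d − a/2), solve the quadratic for a:
a = d − √(d² − 2M_n/(0.85 f'_c b)) = 470 − √(470² − 2 × 753×10⁶/(0.85 × 42.8 × 530)) = 92.12 mm.
A_s = 0.85 f'_c a b / f_y = 0.85 × 42.8 × 92.12 × 530 / 500 = 3552.4 mm².

A_s ≈ 3550 mm²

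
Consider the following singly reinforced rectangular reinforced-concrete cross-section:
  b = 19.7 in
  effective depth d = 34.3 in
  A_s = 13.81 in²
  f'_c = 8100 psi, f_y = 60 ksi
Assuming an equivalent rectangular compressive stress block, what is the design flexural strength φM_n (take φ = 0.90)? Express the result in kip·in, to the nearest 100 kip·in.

T = A_s f_y = 13.81 × 60 = 828.6 kips.
a = T/(0.85 f'_c b) = 828.6/(0.85 × 8.1 × 19.7) = 6.109 in.
M_n = T(d − a/2) = 828.6 × (34.3 − 3.0545) = 25890.0 kip·in.
φM_n = 0.90 × 25890.0 = 23301.0 kip·in.

φM_n ≈ 23300 kip·in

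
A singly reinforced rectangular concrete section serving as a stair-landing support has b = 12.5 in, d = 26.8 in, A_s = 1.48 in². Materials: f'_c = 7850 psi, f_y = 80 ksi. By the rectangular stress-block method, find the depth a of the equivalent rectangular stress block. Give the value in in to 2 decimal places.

a ≈ 1.42 in

T = A_s f_y = 1.48 × 80 = 118.4 kips.
a = T/(0.85 f'_c b) = 118.4/(0.85 × 7.85 × 12.5) = 1.42 in.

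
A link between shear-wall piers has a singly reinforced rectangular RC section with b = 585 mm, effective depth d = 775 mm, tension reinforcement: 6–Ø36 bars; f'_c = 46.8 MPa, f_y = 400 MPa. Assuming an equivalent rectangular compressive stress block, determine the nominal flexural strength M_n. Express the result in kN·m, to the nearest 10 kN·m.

A_s = 6 × 1018 = 6108 mm².
T = A_s f_y = 6108 × 400 = 2443200 N = 2443.2 kN.
From C = T: a = T/(0.85 f'_c b) = 2443200/(0.85 × 46.8 × 585) = 104.99 mm.
M_n = T(d − a/2) = 2443.2 kN × (775 − 52.495) mm = 1765.22 kN·m.

M_n ≈ 1770 kN·m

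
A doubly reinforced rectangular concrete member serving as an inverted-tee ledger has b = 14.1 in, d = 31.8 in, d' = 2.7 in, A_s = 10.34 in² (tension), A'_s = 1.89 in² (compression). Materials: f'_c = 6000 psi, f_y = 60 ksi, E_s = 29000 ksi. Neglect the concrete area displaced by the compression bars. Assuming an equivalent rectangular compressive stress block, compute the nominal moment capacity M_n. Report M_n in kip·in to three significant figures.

M_n ≈ 17600 kip·in

Assume both steels yield.
a = (A_s − A'_s) f_y/(0.85 f'_c b) = (10.34 − 1.89) × 60/(0.85 × 6 × 14.1) = 7.050 in.
c = a/β₁ = 7.050/0.75 = 9.400 in; ε'_s = 0.003(c − d')/c = 0.0021 ≥ ε_y = 0.0021, so the compression steel yields.
M_n = (A_s − A'_s) f_y (d − a/2) + A'_s f_y (d − d') = 507 × (31.8 − 3.525) + 113.4 × (31.8 − 2.7) = 14335.4 + 3299.9 = 17635.3 kip·in.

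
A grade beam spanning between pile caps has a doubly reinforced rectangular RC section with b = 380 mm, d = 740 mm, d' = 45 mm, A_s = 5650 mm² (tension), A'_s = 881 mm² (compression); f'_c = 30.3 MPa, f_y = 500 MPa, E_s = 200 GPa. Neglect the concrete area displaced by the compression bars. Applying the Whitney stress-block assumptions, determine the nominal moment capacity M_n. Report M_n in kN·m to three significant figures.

M_n ≈ 1780 kN·m

Assume both tension and compression steel yield.
Net tension couple steel: A_s − A'_s = 4769 mm².
a = (A_s − A'_s) f_y / (0.85 f'_c b) = 2384500/(0.85 × 30.3 × 380) = 243.64 mm.
c = a/β₁ = 243.64/0.834 = 292.13 mm; ε'_s = 0.003(c − d')/c = 0.0025 ≥ f_y/E_s = 0.0025, so compression steel does yield.
M_n = (A_s − A'_s) f_y (d − a/2) + A'_s f_y (d − d') = [2384500 × (740 − 121.82) + 440500 × (740 − 45)] × 10⁻⁶ = 1474.05 + 306.15 = 1780.20 kN·m.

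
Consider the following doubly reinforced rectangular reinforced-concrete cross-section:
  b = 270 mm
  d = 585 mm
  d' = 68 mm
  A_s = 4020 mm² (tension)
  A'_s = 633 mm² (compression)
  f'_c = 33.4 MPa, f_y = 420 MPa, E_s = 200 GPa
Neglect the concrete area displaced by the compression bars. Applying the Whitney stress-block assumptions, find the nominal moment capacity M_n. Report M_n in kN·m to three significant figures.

Assume both tension and compression steel yield.
Net tension couple steel: A_s − A'_s = 3387 mm².
a = (A_s − A'_s) f_y / (0.85 f'_c b) = 1422540/(0.85 × 33.4 × 270) = 185.58 mm.
c = a/β₁ = 185.58/0.811 = 228.83 mm; ε'_s = 0.003(c − d')/c = 0.0021 ≥ f_y/E_s = 0.0021, so compression steel does yield.
M_n = (A_s − A'_s) f_y (d − a/2) + A'_s f_y (d − d') = [1422540 × (585 − 92.79) + 265860 × (585 − 68)] × 10⁻⁶ = 700.19 + 137.45 = 837.64 kN·m.

M_n ≈ 838 kN·m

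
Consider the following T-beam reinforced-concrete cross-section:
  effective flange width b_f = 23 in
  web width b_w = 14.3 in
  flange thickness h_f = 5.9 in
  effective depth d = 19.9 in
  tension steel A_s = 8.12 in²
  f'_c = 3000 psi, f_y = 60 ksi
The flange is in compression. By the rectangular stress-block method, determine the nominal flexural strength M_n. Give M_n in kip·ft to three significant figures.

M_n ≈ 631 kip·ft

Tension: T = A_s f_y = 8.12 × 60 = 487.2 kips.
Try a within the flange: a = T/(0.85 f'_c b_f) = 487.2/(0.85 × 3 × 23) = 8.307 in.
a = 8.307 > h_f = 5.9 in: the block extends into the web. Split into flange-overhang and web parts.
C_f = 0.85 f'_c (b_f − b_w) h_f = 0.85 × 3 × (23 − 14.3) × 5.9 = 130.9 kips.
Remaining web compression depth: a_w = (T − C_f)/(0.85 f'_c b_w) = (487.2 − 130.9)/(0.85 × 3 × 14.3) = 9.771 in.
M_n = C_f(d − h_f/2) + (T − C_f)(d − a_w/2) = 130.9 × (19.9 − 2.95) + 356.3 × (19.9 − 4.8855) = 2218.8 + 5349.7 = 7568.5 kip·in.
M_n = 7568.5/12 = 630.71 kip·ft.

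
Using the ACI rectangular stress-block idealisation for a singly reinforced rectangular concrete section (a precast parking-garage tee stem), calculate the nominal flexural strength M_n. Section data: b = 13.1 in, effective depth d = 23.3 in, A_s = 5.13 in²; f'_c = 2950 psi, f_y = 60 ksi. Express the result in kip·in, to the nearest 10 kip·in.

T = A_s f_y = 5.13 × 60 = 307.8 kips.
a = T/(0.85 f'_c b) = 307.8/(0.85 × 2.95 × 13.1) = 9.370 in.
M_n = T(d − a/2) = 307.8 × (23.3 − 4.685) = 5729.7 kip·in.

M_n ≈ 5730 kip·in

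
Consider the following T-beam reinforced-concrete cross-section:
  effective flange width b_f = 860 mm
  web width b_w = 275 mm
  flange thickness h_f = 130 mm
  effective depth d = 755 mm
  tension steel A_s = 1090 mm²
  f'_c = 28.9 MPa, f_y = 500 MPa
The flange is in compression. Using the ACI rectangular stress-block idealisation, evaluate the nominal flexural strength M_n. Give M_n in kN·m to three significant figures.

M_n ≈ 404 kN·m

Tension: T = A_s f_y = 1090 × 500 = 545000 N.
Try a within the flange: a = T/(0.85 f'_c b_f) = 545000/(0.85 × 28.9 × 860) = 25.80 mm.
Since a = 25.80 ≤ h_f = 130 mm, the stress block lies entirely in the flange; analyse as a rectangular beam of width b_f.
M_n = T(d − a/2) = 545000 × (755 − 12.9) = 404.44 × 10⁶ N·mm.
M_n = 404.44 kN·m.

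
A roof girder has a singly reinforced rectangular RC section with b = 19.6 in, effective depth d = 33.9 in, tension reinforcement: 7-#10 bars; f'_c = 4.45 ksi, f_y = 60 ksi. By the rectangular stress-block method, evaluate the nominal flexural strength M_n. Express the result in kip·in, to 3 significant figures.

M_n ≈ 16200 kip·in

A_s = 7 × 1.27 = 8.89 in².
T = A_s f_y = 8.89 × 60 = 533.4 kips.
a = T/(0.85 f'_c b) = 533.4/(0.85 × 4.45 × 19.6) = 7.195 in.
M_n = T(d − a/2) = 533.4 × (33.9 − 3.5975) = 16163.4 kip·in.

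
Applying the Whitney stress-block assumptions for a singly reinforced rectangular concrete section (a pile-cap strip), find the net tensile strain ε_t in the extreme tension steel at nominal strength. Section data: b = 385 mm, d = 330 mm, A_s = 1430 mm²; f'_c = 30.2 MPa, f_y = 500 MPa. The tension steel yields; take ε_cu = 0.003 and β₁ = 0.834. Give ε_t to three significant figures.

ε_t ≈ 0.00841

a = A_s f_y/(0.85 f'_c b) = 72.35 mm.
β₁ = 0.834, so c = a/β₁ = 72.35/0.834 = 86.75 mm.
From the linear strain diagram with ε_cu = 0.003: ε_t = 0.003 (d − c)/c = 0.003 × (330 − 86.75)/86.75 = 0.00841.
Since ε_t ≥ 0.005, the section is tension-controlled.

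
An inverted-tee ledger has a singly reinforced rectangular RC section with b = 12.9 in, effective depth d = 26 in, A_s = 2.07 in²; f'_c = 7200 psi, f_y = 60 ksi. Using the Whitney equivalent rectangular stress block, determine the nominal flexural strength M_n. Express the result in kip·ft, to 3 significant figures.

T = A_s f_y = 2.07 × 60 = 124.2 kips.
a = T/(0.85 f'_c b) = 124.2/(0.85 × 7.2 × 12.9) = 1.573 in.
M_n = T(d − a/2) = 124.2 × (26 − 0.7865) = 3131.5 kip·in = 3131.5/12 = 260.96 kip·ft.

M_n ≈ 261 kip·ft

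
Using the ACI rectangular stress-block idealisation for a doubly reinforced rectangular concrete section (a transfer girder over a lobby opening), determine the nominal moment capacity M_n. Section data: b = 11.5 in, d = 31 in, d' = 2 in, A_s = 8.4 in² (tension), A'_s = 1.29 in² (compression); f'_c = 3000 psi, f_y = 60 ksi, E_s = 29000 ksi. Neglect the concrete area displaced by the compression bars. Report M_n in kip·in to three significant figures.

M_n ≈ 12400 kip·in

Assume both steels yield.
a = (A_s − A'_s) f_y/(0.85 f'_c b) = (8.4 − 1.29) × 60/(0.85 × 3 × 11.5) = 14.547 in.
c = a/β₁ = 14.547/0.85 = 17.114 in; ε'_s = 0.003(c − d')/c = 0.0026 ≥ ε_y = 0.0021, so the compression steel yields.
M_n = (A_s − A'_s) f_y (d − a/2) + A'_s f_y (d − d') = 426.6 × (31 − 7.2735) + 77.4 × (31 − 2) = 10121.7 + 2244.6 = 12366.3 kip·in.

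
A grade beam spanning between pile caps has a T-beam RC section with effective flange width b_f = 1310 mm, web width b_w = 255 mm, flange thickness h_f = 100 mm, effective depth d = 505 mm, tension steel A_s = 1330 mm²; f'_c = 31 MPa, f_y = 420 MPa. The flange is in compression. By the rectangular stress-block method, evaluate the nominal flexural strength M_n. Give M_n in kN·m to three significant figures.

M_n ≈ 278 kN·m

Tension: T = A_s f_y = 1330 × 420 = 558600 N.
Try a within the flange: a = T/(0.85 f'_c b_f) = 558600/(0.85 × 31 × 1310) = 16.18 mm.
Since a = 16.18 ≤ h_f = 100 mm, the stress block lies entirely in the flange; analyse as a rectangular beam of width b_f.
M_n = T(d − a/2) = 558600 × (505 − 8.09) = 277.57 × 10⁶ N·mm.
M_n = 277.57 kN·m.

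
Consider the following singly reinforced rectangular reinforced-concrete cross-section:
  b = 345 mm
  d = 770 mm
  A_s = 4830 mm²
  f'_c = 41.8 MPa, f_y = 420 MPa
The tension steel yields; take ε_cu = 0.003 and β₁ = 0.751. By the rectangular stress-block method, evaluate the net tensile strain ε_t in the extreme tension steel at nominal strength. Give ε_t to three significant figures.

ε_t ≈ 0.00748

a = A_s f_y/(0.85 f'_c b) = 165.49 mm.
β₁ = 0.751, so c = a/β₁ = 165.49/0.751 = 220.36 mm.
From the linear strain diagram with ε_cu = 0.003: ε_t = 0.003 (d − c)/c = 0.003 × (770 − 220.36)/220.36 = 0.00748.
Since ε_t ≥ 0.005, the section is tension-controlled.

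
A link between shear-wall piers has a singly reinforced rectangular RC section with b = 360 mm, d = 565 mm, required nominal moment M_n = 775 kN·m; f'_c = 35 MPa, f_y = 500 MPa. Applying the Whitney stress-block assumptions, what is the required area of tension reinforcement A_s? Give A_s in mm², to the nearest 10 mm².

With M_n = 0.85 f'_c a b (d − a/2), solve the quadratic for a:
a = d − √(d² − 2M_n/(0.85 f'_c b)) = 565 − √(565² − 2 × 775×10⁶/(0.85 × 35 × 360)) = 147.27 mm.
A_s = 0.85 f'_c a b / f_y = 0.85 × 35 × 147.27 × 360 / 500 = 3154.5 mm².

A_s ≈ 3150 mm²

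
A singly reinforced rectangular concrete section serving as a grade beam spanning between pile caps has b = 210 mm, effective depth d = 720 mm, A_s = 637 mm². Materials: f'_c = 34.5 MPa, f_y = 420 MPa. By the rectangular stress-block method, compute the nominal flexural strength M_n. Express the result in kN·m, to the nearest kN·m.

M_n ≈ 187 kN·m

T = A_s f_y = 637 × 420 = 267540 N = 267.54 kN.
From C = T: a = T/(0.85 f'_c b) = 267540/(0.85 × 34.5 × 210) = 43.44 mm.
M_n = T(d − a/2) = 267.54 kN × (720 − 21.72) mm = 186.82 kN·m.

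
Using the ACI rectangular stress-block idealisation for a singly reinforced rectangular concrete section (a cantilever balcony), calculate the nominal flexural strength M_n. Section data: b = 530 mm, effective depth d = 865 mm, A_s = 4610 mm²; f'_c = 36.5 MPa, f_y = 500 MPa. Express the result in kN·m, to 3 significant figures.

T = A_s f_y = 4610 × 500 = 2305000 N = 2305 kN.
From C = T: a = T/(0.85 f'_c b) = 2305000/(0.85 × 36.5 × 530) = 140.18 mm.
M_n = T(d − a/2) = 2305 kN × (865 − 70.09) mm = 1832.27 kN·m.

M_n ≈ 1830 kN·m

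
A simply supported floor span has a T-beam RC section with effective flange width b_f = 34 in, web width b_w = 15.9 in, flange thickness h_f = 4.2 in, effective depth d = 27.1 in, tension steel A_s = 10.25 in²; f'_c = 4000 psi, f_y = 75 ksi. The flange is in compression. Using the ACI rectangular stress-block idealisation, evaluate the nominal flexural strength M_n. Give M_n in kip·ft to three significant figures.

M_n ≈ 1490 kip·ft

Tension: T = A_s f_y = 10.25 × 75 = 768.75 kips.
Try a within the flange: a = T/(0.85 f'_c b_f) = 768.75/(0.85 × 4 × 34) = 6.650 in.
a = 6.650 > h_f = 4.2 in: the block extends into the web. Split into flange-overhang and web parts.
C_f = 0.85 f'_c (b_f − b_w) h_f = 0.85 × 4 × (34 − 15.9) × 4.2 = 258.5 kips.
Remaining web compression depth: a_w = (T − C_f)/(0.85 f'_c b_w) = (768.75 − 258.5)/(0.85 × 4 × 15.9) = 9.439 in.
M_n = C_f(d − h_f/2) + (T − C_f)(d − a_w/2) = 258.5 × (27.1 − 2.1) + 510.25 × (27.1 − 4.7195) = 6462.5 + 11419.7 = 17882.2 kip·in.
M_n = 17882.2/12 = 1490.18 kip·ft.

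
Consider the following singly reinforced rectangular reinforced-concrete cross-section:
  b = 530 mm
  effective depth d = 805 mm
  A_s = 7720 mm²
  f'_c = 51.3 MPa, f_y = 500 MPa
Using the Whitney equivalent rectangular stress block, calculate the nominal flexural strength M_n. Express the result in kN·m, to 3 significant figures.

M_n ≈ 2780 kN·m

T = A_s f_y = 7720 × 500 = 3860000 N = 3860 kN.
From C = T: a = T/(0.85 f'_c b) = 3860000/(0.85 × 51.3 × 530) = 167.02 mm.
M_n = T(d − a/2) = 3860 kN × (805 − 83.51) mm = 2784.95 kN·m.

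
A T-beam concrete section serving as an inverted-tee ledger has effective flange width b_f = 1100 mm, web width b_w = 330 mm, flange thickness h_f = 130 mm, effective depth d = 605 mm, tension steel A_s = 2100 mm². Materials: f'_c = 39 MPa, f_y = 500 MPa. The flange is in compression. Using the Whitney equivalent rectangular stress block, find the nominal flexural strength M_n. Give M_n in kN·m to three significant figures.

M_n ≈ 620 kN·m

Tension: T = A_s f_y = 2100 × 500 = 1050000 N.
Try a within the flange: a = T/(0.85 f'_c b_f) = 1050000/(0.85 × 39 × 1100) = 28.79 mm.
Since a = 28.79 ≤ h_f = 130 mm, the stress block lies entirely in the flange; analyse as a rectangular beam of width b_f.
M_n = T(d − a/2) = 1050000 × (605 − 14.395) = 620.14 × 10⁶ N·mm.
M_n = 620.14 kN·m.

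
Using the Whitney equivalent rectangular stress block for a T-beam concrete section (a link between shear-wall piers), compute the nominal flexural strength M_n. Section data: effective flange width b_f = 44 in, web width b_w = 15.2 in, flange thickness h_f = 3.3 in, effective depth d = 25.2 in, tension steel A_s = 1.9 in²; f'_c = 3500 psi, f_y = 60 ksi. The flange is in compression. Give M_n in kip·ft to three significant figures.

M_n ≈ 235 kip·ft

Tension: T = A_s f_y = 1.9 × 60 = 114 kips.
Try a within the flange: a = T/(0.85 f'_c b_f) = 114/(0.85 × 3.5 × 44) = 0.871 in.
Since a = 0.871 ≤ h_f = 3.3 in, the stress block lies entirely in the flange; analyse as a rectangular beam of width b_f.
M_n = T(d − a/2) = 114 × (25.2 − 0.4355) = 2823.2 kip·in.
M_n = 2823.2/12 = 235.27 kip·ft.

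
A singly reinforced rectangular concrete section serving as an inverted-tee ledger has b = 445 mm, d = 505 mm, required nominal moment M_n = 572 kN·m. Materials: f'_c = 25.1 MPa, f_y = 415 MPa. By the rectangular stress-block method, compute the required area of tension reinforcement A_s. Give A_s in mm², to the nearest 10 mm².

A_s ≈ 3160 mm²

With M_n = 0.85 f'_c a b (d − a/2), solve the quadratic for a:
a = d − √(d² − 2M_n/(0.85 f'_c b)) = 505 − √(505² − 2 × 572×10⁶/(0.85 × 25.1 × 445)) = 138.22 mm.
A_s = 0.85 f'_c a b / f_y = 0.85 × 25.1 × 138.22 × 445 / 415 = 3162.1 mm².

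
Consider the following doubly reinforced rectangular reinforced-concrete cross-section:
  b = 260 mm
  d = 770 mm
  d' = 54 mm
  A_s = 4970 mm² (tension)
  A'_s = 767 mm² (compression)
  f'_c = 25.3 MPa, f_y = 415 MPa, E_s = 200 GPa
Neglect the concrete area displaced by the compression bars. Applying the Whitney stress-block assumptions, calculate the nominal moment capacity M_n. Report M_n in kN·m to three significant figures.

M_n ≈ 1300 kN·m

Assume both tension and compression steel yield.
Net tension couple steel: A_s − A'_s = 4203 mm².
a = (A_s − A'_s) f_y / (0.85 f'_c b) = 1744245/(0.85 × 25.3 × 260) = 311.96 mm.
c = a/β₁ = 311.96/0.85 = 367.01 mm; ε'_s = 0.003(c − d')/c = 0.0026 ≥ f_y/E_s = 0.0021, so compression steel does yield.
M_n = (A_s − A'_s) f_y (d − a/2) + A'_s f_y (d − d') = [1744245 × (770 − 155.98) + 318305 × (770 − 54)] × 10⁻⁶ = 1071.00 + 227.91 = 1298.91 kN·m.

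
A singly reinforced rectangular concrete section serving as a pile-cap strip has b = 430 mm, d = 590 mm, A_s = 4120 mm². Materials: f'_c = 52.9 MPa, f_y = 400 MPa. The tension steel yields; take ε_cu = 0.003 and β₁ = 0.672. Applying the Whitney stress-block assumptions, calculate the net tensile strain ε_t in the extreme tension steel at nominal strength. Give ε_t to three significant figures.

ε_t ≈ 0.0110

a = A_s f_y/(0.85 f'_c b) = 85.23 mm.
β₁ = 0.672, so c = a/β₁ = 85.23/0.672 = 126.83 mm.
From the linear strain diagram with ε_cu = 0.003: ε_t = 0.003 (d − c)/c = 0.003 × (590 − 126.83)/126.83 = 0.0110.
Since ε_t ≥ 0.005, the section is tension-controlled.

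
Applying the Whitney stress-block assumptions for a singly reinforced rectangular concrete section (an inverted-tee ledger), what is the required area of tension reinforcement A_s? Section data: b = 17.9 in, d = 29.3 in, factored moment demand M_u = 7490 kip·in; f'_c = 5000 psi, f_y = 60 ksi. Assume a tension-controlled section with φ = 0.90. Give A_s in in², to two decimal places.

A_s ≈ 5.08 in²

M_n = M_u/φ = 7490/0.90 = 8322.22 kip·in.
From M_n = 0.85 f'_c a b (d − a/2):
a = d − √(d² − 2M_n/(0.85 f'_c b)) = 29.3 − √(29.3² − 2 × 8322.22/(0.85 × 5 × 17.9)) = 4.008 in.
A_s = 0.85 f'_c a b / f_y = 0.85 × 5 × 4.008 × 17.9 / 60 = 5.082 in².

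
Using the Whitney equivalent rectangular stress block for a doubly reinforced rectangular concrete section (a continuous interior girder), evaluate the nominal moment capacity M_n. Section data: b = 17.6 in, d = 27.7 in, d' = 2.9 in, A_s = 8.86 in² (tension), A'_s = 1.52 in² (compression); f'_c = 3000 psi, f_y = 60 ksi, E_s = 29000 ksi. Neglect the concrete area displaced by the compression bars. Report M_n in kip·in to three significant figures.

M_n ≈ 12300 kip·in

Assume both steels yield.
a = (A_s − A'_s) f_y/(0.85 f'_c b) = (8.86 − 1.52) × 60/(0.85 × 3 × 17.6) = 9.813 in.
c = a/β₁ = 9.813/0.85 = 11.545 in; ε'_s = 0.003(c − d')/c = 0.0022 ≥ ε_y = 0.0021, so the compression steel yields.
M_n = (A_s − A'_s) f_y (d − a/2) + A'_s f_y (d − d') = 440.4 × (27.7 − 4.9065) + 91.2 × (27.7 − 2.9) = 10038.3 + 2261.8 = 12300.1 kip·in.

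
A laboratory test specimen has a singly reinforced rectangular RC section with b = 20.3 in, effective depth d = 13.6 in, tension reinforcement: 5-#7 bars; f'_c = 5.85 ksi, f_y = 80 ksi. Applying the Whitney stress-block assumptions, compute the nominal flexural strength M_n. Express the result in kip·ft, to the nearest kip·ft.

A_s = 5 × 0.6 = 3 in².
T = A_s f_y = 3 × 80 = 240 kips.
a = T/(0.85 f'_c b) = 240/(0.85 × 5.85 × 20.3) = 2.378 in.
M_n = T(d − a/2) = 240 × (13.6 − 1.189) = 2978.6 kip·in = 2978.6/12 = 248.22 kip·ft.

M_n ≈ 248 kip·ft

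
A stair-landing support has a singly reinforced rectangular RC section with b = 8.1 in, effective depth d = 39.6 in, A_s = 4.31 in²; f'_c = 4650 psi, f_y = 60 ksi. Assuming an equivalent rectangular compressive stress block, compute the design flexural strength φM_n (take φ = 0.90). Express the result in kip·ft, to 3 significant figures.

T = A_s f_y = 4.31 × 60 = 258.6 kips.
a = T/(0.85 f'_c b) = 258.6/(0.85 × 4.65 × 8.1) = 8.077 in.
M_n = T(d − a/2) = 258.6 × (39.6 − 4.0385) = 9196.2 kip·in = 9196.2/12 = 766.35 kip·ft.
φM_n = 0.90 × 766.35 = 689.72 kip·ft.

φM_n ≈ 690 kip·ft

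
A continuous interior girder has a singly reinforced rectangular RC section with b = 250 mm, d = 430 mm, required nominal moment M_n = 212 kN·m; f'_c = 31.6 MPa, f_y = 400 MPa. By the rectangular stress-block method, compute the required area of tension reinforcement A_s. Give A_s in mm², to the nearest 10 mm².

With M_n = 0.85 f'_c a b (d − a/2), solve the quadratic for a:
a = d − √(d² − 2M_n/(0.85 f'_c b)) = 430 − √(430² − 2 × 212×10⁶/(0.85 × 31.6 × 250)) = 81.06 mm.
A_s = 0.85 f'_c a b / f_y = 0.85 × 31.6 × 81.06 × 250 / 400 = 1360.8 mm².

A_s ≈ 1360 mm²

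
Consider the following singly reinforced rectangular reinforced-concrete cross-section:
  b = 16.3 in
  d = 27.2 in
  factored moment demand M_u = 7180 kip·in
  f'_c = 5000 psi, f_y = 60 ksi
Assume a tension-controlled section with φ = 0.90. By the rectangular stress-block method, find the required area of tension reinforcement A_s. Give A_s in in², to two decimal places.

A_s ≈ 5.34 in²

M_n = M_u/φ = 7180/0.90 = 7977.78 kip·in.
From M_n = 0.85 f'_c a b (d − a/2):
a = d − √(d² − 2M_n/(0.85 f'_c b)) = 27.2 − √(27.2² − 2 × 7977.78/(0.85 × 5 × 16.3)) = 4.627 in.
A_s = 0.85 f'_c a b / f_y = 0.85 × 5 × 4.627 × 16.3 / 60 = 5.342 in².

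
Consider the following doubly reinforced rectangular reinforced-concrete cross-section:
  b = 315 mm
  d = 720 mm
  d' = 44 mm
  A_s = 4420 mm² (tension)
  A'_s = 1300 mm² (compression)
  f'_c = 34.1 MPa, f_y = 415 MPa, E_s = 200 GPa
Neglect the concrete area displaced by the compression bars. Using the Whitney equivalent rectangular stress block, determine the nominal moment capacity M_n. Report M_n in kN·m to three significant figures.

M_n ≈ 1210 kN·m

Assume both tension and compression steel yield.
Net tension couple steel: A_s − A'_s = 3120 mm².
a = (A_s − A'_s) f_y / (0.85 f'_c b) = 1294800/(0.85 × 34.1 × 315) = 141.81 mm.
c = a/β₁ = 141.81/0.806 = 175.94 mm; ε'_s = 0.003(c − d')/c = 0.0022 ≥ f_y/E_s = 0.0021, so compression steel does yield.
M_n = (A_s − A'_s) f_y (d − a/2) + A'_s f_y (d − d') = [1294800 × (720 − 70.905) + 539500 × (720 − 44)] × 10⁻⁶ = 840.45 + 364.70 = 1205.15 kN·m.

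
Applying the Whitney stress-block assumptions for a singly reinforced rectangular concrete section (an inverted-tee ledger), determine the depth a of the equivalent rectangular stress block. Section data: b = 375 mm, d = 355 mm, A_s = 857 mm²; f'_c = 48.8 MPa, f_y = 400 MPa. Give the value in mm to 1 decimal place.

T = A_s f_y = 857 × 400 = 342800 N = 342.8 kN.
Setting C = 0.85 f'_c a b equal to T: a = 342800/(0.85 × 48.8 × 375) = 22.0 mm.

a ≈ 22.0 mm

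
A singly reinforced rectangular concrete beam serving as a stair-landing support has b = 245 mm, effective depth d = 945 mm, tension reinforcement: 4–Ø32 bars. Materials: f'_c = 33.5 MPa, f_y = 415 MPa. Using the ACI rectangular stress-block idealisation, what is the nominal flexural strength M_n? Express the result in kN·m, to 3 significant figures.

M_n ≈ 1130 kN·m

A_s = 4 × 804 = 3216 mm².
T = A_s f_y = 3216 × 415 = 1334640 N = 1334.64 kN.
From C = T: a = T/(0.85 f'_c b) = 1334640/(0.85 × 33.5 × 245) = 191.31 mm.
M_n = T(d − a/2) = 1334.64 kN × (945 − 95.655) mm = 1133.57 kN·m.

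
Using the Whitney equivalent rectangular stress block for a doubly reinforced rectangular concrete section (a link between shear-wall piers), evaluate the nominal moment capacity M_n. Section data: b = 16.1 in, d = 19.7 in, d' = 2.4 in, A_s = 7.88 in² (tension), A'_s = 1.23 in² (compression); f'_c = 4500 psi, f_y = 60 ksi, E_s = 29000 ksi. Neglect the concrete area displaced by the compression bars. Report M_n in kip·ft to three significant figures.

M_n ≈ 654 kip·ft

Assume both steels yield.
a = (A_s − A'_s) f_y/(0.85 f'_c b) = (7.88 − 1.23) × 60/(0.85 × 4.5 × 16.1) = 6.479 in.
c = a/β₁ = 6.479/0.825 = 7.853 in; ε'_s = 0.003(c − d')/c = 0.0021 ≥ ε_y = 0.0021, so the compression steel yields.
M_n = (A_s − A'_s) f_y (d − a/2) + A'_s f_y (d − d') = 399 × (19.7 − 3.2395) + 73.8 × (19.7 − 2.4) = 6567.7 + 1276.7 = 7844.4 kip·in = 7844.4/12 = 653.70 kip·ft.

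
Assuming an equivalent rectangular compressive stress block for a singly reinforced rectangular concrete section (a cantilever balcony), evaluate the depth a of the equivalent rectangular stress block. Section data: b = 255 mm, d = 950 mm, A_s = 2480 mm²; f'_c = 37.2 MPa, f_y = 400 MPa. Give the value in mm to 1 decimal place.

a ≈ 123.0 mm

T = A_s f_y = 2480 × 400 = 992000 N = 992 kN.
Setting C = 0.85 f'_c a b equal to T: a = 992000/(0.85 × 37.2 × 255) = 123.0 mm.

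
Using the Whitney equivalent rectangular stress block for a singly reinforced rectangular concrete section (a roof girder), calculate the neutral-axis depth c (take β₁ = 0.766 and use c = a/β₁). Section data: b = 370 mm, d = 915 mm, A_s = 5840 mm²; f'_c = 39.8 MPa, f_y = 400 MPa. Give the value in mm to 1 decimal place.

c ≈ 243.6 mm

T = A_s f_y = 5840 × 400 = 2336000 N = 2336 kN.
Setting C = 0.85 f'_c a b equal to T: a = 2336000/(0.85 × 39.8 × 370) = 186.625 mm.
With β₁ = 0.766, c = a/β₁ = 186.625/0.766 = 243.6 mm.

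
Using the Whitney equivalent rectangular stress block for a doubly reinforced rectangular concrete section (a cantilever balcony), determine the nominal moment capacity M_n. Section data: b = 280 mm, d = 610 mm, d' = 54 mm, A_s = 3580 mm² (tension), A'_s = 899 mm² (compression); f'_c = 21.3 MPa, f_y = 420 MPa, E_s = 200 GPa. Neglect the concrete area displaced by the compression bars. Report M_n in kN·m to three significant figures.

M_n ≈ 772 kN·m

Assume both tension and compression steel yield.
Net tension couple steel: A_s − A'_s = 2681 mm².
a = (A_s − A'_s) f_y / (0.85 f'_c b) = 1126020/(0.85 × 21.3 × 280) = 222.12 mm.
c = a/β₁ = 222.12/0.85 = 261.32 mm; ε'_s = 0.003(c − d')/c = 0.0024 ≥ f_y/E_s = 0.0021, so compression steel does yield.
M_n = (A_s − A'_s) f_y (d − a/2) + A'_s f_y (d − d') = [1126020 × (610 − 111.06) + 377580 × (610 − 54)] × 10⁻⁶ = 561.82 + 209.93 = 771.75 kN·m.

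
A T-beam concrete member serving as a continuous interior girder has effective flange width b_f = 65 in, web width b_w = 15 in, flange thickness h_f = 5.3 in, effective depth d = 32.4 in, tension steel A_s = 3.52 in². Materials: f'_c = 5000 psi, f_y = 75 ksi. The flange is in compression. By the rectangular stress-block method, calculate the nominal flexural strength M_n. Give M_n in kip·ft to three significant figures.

M_n ≈ 702 kip·ft

Tension: T = A_s f_y = 3.52 × 75 = 264 kips.
Try a within the flange: a = T/(0.85 f'_c b_f) = 264/(0.85 × 5 × 65) = 0.956 in.
Since a = 0.956 ≤ h_f = 5.3 in, the stress block lies entirely in the flange; analyse as a rectangular beam of width b_f.
M_n = T(d − a/2) = 264 × (32.4 − 0.478) = 8427.4 kip·in.
M_n = 8427.4/12 = 702.28 kip·ft.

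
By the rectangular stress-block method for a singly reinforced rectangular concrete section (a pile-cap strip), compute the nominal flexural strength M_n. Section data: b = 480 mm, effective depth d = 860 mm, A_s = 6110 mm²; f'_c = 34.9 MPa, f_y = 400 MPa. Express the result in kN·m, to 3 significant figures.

T = A_s f_y = 6110 × 400 = 2444000 N = 2444 kN.
From C = T: a = T/(0.85 f'_c b) = 2444000/(0.85 × 34.9 × 480) = 171.64 mm.
M_n = T(d − a/2) = 2444 kN × (860 − 85.82) mm = 1892.10 kN·m.

M_n ≈ 1890 kN·m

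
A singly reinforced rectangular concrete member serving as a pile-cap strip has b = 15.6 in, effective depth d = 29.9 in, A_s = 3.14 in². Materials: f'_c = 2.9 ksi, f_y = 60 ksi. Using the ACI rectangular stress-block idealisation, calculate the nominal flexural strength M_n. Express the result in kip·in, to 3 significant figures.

M_n ≈ 5170 kip·in

T = A_s f_y = 3.14 × 60 = 188.4 kips.
a = T/(0.85 f'_c b) = 188.4/(0.85 × 2.9 × 15.6) = 4.899 in.
M_n = T(d − a/2) = 188.4 × (29.9 − 2.4495) = 5171.7 kip·in.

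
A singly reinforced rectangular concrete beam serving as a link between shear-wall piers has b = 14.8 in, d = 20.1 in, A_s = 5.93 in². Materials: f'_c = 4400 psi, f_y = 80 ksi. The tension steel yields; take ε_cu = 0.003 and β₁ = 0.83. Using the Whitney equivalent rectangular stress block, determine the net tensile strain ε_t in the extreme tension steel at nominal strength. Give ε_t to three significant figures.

ε_t ≈ 0.00284

a = A_s f_y/(0.85 f'_c b) = 8.571 in.
β₁ = 0.83, so c = a/β₁ = 8.571/0.83 = 10.327 in.
From the linear strain diagram with ε_cu = 0.003: ε_t = 0.003 (d − c)/c = 0.003 × (20.1 − 10.327)/10.327 = 0.00284.
ε_t < 0.004 — the section is over-reinforced for flexure under ACI limits.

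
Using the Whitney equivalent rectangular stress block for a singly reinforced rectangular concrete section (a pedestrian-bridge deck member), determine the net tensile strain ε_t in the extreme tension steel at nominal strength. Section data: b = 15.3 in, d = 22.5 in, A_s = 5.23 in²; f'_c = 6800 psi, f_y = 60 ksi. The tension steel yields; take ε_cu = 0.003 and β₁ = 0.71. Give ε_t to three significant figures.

ε_t ≈ 0.0105

a = A_s f_y/(0.85 f'_c b) = 3.548 in.
β₁ = 0.71, so c = a/β₁ = 3.548/0.71 = 4.997 in.
From the linear strain diagram with ε_cu = 0.003: ε_t = 0.003 (d − c)/c = 0.003 × (22.5 − 4.997)/4.997 = 0.0105.
Since ε_t ≥ 0.005, the section is tension-controlled.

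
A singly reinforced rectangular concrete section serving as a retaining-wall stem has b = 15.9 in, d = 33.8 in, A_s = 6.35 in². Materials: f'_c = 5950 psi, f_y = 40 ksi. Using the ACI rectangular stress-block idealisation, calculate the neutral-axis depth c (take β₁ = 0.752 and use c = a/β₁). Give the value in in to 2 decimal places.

c ≈ 4.20 in

T = A_s f_y = 6.35 × 40 = 254 kips.
a = T/(0.85 f'_c b) = 254/(0.85 × 5.95 × 15.9) = 3.1586 in.
With β₁ = 0.752, c = a/β₁ = 3.1586/0.752 = 4.20 in.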